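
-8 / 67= -0.12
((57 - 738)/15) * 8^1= -1816/5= -363.20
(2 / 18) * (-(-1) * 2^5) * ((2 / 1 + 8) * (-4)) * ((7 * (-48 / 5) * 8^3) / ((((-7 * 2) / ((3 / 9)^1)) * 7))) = -1048576 / 63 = -16644.06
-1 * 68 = -68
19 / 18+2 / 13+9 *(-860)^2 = 1557597883 / 234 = 6656401.21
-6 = -6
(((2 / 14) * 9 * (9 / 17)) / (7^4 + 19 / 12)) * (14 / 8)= 243 / 490127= 0.00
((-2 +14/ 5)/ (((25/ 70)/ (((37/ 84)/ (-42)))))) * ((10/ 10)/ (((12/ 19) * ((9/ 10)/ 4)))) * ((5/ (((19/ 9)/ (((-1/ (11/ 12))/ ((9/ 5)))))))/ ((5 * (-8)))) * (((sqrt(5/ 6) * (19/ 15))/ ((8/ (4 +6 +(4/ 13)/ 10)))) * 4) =-114589 * sqrt(30)/ 18243225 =-0.03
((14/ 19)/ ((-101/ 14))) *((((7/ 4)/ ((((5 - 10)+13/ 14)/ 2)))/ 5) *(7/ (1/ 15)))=67228/ 36461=1.84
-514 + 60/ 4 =-499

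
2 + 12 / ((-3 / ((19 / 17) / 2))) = -4 / 17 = -0.24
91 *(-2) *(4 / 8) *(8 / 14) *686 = -35672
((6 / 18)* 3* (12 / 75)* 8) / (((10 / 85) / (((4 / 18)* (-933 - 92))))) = -22304 / 9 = -2478.22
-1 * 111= -111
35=35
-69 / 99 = -23 / 33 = -0.70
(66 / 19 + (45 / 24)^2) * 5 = 42495 / 1216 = 34.95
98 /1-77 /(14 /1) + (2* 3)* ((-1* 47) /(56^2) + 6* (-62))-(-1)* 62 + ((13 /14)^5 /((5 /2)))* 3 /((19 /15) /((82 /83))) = -1761556640703 /848148448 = -2076.94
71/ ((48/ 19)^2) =25631/ 2304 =11.12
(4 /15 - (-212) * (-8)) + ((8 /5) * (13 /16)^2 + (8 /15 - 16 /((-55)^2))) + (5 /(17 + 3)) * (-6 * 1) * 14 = -166026427 /96800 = -1715.15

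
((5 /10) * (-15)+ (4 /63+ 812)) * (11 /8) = 1115125 /1008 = 1106.27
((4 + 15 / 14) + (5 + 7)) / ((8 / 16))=239 / 7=34.14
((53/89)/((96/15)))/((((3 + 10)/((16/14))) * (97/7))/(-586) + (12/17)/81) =-35639055/99688366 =-0.36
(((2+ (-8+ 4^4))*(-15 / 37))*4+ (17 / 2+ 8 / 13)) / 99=-42359 / 10582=-4.00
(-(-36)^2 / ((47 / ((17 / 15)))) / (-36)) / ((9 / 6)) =136 / 235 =0.58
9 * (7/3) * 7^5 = 352947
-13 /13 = -1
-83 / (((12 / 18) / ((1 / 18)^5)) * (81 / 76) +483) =-1577 / 25518345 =-0.00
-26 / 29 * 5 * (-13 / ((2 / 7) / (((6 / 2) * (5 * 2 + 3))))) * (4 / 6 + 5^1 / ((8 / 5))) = 6997445 / 232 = 30161.40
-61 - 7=-68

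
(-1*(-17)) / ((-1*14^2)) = -17 / 196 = -0.09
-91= -91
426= 426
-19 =-19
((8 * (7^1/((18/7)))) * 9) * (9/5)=1764/5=352.80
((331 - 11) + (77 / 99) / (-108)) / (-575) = -311033 / 558900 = -0.56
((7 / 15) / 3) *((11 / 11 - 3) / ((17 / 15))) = -14 / 51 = -0.27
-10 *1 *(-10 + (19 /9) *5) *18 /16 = -25 /4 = -6.25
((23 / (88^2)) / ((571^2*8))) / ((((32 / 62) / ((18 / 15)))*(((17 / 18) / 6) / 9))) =519777 / 3433811645440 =0.00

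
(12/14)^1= 6/7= 0.86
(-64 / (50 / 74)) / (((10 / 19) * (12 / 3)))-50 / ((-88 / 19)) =-188081 / 5500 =-34.20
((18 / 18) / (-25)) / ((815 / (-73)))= 73 / 20375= 0.00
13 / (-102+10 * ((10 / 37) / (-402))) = -96681 / 758624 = -0.13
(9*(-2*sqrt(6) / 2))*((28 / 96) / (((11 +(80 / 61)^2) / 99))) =-286517*sqrt(6) / 14024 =-50.04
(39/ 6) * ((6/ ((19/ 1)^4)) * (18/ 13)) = 54/ 130321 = 0.00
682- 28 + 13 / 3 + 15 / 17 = 33620 / 51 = 659.22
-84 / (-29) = 84 / 29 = 2.90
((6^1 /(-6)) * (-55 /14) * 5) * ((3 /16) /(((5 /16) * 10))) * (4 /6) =11 /14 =0.79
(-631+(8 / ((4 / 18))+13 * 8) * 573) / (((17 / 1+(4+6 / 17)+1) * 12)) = 1353013 / 4560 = 296.71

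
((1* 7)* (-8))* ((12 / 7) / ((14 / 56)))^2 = -18432 / 7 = -2633.14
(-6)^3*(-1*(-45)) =-9720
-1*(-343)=343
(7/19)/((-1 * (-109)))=7/2071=0.00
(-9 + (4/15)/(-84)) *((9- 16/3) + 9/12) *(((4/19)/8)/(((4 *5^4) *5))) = -37577/448875000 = -0.00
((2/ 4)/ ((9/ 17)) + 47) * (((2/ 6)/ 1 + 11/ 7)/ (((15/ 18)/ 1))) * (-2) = -13808/ 63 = -219.17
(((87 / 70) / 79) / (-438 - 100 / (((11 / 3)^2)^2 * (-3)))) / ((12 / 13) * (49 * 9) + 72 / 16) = -190333 / 2180028675510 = -0.00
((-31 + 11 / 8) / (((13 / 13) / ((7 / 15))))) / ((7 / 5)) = -79 / 8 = -9.88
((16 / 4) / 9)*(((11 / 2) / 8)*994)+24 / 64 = 21895 / 72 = 304.10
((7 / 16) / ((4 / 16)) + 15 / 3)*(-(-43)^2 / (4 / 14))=-349461 / 8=-43682.62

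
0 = 0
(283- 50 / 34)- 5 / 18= 86063 / 306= 281.25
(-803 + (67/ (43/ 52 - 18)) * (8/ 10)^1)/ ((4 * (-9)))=1199777/ 53580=22.39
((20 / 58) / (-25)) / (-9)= 0.00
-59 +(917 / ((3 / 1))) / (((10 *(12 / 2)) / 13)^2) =-482227 / 10800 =-44.65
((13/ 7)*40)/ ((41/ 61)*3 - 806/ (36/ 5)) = -570960/ 844907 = -0.68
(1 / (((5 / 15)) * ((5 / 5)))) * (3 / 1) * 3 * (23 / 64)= 621 / 64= 9.70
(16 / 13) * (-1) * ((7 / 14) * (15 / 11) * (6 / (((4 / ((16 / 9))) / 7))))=-2240 / 143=-15.66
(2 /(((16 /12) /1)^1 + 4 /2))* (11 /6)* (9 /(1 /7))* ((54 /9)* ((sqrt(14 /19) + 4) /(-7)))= -1188 /5 - 297* sqrt(266) /95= -288.59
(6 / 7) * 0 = 0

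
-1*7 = -7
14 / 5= 2.80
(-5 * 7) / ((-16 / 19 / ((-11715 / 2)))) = -243452.34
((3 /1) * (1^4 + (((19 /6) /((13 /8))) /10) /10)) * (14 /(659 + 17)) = 3479 /54925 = 0.06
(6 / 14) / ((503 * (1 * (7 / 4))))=12 / 24647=0.00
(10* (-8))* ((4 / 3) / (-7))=320 / 21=15.24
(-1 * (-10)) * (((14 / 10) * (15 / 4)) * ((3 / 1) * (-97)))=-30555 / 2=-15277.50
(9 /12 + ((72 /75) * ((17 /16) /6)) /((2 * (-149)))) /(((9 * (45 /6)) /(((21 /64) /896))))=22333 /5492736000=0.00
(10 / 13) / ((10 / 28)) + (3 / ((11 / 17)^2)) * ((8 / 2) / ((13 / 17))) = 62344 / 1573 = 39.63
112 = 112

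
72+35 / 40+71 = 1151 / 8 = 143.88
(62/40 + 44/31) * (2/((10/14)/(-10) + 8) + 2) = 46025/6882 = 6.69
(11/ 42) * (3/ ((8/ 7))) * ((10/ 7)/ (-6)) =-55/ 336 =-0.16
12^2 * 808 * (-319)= -37116288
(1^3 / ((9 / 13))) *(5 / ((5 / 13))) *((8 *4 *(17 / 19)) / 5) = 91936 / 855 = 107.53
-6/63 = -2/21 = -0.10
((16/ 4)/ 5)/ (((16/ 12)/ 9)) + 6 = 57/ 5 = 11.40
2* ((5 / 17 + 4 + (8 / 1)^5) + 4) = 1114394 / 17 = 65552.59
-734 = -734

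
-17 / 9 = -1.89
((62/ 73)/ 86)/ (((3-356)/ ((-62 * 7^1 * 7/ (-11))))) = -94178/ 12188737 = -0.01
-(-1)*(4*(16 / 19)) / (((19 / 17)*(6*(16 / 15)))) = 170 / 361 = 0.47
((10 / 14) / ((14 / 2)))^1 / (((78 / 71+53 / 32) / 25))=284000 / 306691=0.93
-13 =-13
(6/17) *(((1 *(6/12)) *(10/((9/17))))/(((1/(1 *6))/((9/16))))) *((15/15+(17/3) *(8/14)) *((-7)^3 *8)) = -130830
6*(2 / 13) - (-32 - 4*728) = 38284 / 13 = 2944.92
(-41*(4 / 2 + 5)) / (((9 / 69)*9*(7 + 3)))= -6601 / 270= -24.45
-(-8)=8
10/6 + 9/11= 82/33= 2.48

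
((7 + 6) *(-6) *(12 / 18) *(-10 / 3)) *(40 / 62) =10400 / 93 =111.83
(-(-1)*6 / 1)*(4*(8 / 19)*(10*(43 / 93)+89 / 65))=2318528 / 38285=60.56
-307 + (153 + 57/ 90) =-4601/ 30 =-153.37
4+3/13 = 55/13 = 4.23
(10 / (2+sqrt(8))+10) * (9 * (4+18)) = 990+990 * sqrt(2) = 2390.07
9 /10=0.90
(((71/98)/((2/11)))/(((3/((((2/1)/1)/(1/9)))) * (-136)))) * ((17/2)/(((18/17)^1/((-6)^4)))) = -358479/196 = -1828.97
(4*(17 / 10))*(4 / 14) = 68 / 35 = 1.94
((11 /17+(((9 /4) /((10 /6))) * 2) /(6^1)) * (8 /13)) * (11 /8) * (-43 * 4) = -176429 /1105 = -159.66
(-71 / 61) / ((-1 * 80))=71 / 4880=0.01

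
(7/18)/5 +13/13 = 97/90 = 1.08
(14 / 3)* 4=56 / 3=18.67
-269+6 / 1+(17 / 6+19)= -1447 / 6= -241.17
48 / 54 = 8 / 9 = 0.89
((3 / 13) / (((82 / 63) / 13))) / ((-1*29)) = -189 / 2378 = -0.08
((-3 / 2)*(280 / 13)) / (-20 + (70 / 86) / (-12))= 43344 / 26923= 1.61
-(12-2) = -10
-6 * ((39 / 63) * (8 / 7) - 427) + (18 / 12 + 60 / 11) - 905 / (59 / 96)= 69464023 / 63602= 1092.17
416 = 416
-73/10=-7.30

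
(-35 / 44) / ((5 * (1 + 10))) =-7 / 484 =-0.01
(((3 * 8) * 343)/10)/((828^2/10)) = 343/28566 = 0.01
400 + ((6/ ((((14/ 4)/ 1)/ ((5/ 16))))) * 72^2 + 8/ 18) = 200188/ 63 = 3177.59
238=238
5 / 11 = 0.45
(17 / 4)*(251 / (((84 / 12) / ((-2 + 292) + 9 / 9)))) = 1241697 / 28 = 44346.32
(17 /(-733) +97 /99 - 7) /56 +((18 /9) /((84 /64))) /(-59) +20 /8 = 567336527 /239761368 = 2.37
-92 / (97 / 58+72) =-5336 / 4273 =-1.25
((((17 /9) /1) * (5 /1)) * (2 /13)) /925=34 /21645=0.00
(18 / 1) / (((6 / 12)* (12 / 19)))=57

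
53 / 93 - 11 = -970 / 93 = -10.43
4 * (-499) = -1996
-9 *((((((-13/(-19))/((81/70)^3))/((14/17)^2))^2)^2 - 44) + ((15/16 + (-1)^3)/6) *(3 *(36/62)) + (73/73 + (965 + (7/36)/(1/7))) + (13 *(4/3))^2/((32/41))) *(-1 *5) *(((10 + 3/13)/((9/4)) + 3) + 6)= 53466087755477208248819721732557108375/67028524466769668003758988144688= 797661.71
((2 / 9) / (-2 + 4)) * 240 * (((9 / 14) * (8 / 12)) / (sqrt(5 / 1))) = 16 * sqrt(5) / 7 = 5.11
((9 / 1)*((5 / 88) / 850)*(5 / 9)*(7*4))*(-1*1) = -7 / 748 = -0.01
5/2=2.50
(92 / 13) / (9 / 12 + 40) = 368 / 2119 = 0.17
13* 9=117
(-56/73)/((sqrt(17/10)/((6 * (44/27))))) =-4928 * sqrt(170)/11169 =-5.75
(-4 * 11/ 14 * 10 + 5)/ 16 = -185/ 112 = -1.65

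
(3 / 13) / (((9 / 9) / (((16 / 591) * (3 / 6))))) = 8 / 2561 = 0.00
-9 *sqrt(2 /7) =-4.81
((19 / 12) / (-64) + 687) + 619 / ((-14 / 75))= -14134021 / 5376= -2629.10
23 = 23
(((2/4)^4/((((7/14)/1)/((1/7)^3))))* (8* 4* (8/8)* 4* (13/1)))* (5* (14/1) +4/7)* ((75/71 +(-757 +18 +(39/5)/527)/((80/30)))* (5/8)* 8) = -59071.30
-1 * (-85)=85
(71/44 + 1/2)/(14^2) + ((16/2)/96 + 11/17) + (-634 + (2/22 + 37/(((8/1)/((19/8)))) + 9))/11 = -1065731869/19352256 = -55.07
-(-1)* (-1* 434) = -434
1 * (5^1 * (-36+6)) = -150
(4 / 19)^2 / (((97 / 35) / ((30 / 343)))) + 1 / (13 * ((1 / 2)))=3462866 / 22305829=0.16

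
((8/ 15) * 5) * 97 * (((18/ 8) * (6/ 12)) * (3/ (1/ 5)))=4365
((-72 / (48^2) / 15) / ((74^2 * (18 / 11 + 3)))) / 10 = -11 / 1340524800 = -0.00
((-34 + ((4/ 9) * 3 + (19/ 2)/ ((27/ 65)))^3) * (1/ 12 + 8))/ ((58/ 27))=216050783699/ 4059072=53226.64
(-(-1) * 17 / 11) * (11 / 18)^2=187 / 324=0.58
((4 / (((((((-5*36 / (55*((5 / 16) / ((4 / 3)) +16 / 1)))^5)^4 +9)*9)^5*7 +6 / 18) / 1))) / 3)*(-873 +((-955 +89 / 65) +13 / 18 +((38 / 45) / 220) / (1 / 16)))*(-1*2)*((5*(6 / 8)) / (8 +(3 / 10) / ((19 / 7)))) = 427637613987639636001721318335866264717147460509506870774183672581440764760990700954045783688580212100220780943214170909477825414460009355508035797244511284557419227193369511106594136916742949603695439749041376407962008059413114355442364922447908298251743496409736509748983692463108060394767437077574016051840567695895714761503747015903084638632142354718431347819943386915564943881922482114330618591901047203332909 / 4636429453052389817461224238330967281197026124166031053998441234717402243230413398586771961474738334114473694926806140437983983345500165568169313501550235171546291408871239533416219260937892314372757507929738921827253593879477603974714646461664210040328996558210220742492079322872977275088189693177157191689602145183647909051256466166119642735304697608611216123217108207822525525430951395372892247526138871880573384584579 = 0.00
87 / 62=1.40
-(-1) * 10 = 10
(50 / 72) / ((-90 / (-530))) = 1325 / 324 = 4.09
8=8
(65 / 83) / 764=65 / 63412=0.00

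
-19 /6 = -3.17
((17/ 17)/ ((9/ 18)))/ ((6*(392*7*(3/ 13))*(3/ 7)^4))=91/ 5832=0.02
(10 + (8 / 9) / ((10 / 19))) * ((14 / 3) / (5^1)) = 10.91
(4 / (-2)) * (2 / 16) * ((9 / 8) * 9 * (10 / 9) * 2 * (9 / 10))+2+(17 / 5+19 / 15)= 77 / 48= 1.60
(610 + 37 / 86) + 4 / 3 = 157835 / 258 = 611.76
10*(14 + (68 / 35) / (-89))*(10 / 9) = 96760 / 623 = 155.31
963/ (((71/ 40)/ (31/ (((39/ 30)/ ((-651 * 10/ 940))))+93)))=-1698038640/ 43381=-39142.45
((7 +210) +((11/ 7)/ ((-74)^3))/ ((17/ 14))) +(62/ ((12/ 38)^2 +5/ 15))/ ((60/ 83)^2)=118968506983649/ 242313821400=490.97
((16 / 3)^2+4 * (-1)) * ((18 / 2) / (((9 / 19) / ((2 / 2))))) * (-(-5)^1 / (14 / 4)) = 41800 / 63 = 663.49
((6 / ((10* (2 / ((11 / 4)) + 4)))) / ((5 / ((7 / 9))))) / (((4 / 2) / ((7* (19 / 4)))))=10241 / 31200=0.33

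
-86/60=-43/30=-1.43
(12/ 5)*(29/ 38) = 174/ 95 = 1.83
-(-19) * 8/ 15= 152/ 15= 10.13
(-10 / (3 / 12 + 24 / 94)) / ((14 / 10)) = -1880 / 133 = -14.14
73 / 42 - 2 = -0.26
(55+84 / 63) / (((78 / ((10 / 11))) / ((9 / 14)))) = 65 / 154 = 0.42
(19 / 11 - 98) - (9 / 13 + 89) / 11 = -14933 / 143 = -104.43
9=9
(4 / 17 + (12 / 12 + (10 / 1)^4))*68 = 680084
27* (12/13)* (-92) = -29808/13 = -2292.92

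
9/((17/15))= 135/17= 7.94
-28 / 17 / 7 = -4 / 17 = -0.24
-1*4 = -4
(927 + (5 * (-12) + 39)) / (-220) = -453 / 110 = -4.12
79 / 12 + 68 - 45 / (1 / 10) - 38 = -4961 / 12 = -413.42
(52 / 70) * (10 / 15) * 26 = 1352 / 105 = 12.88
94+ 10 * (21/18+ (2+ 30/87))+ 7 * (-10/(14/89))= -27482/87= -315.89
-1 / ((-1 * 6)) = 1 / 6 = 0.17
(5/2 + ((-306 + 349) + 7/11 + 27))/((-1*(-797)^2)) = -0.00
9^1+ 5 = 14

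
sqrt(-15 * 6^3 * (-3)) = 18 * sqrt(30) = 98.59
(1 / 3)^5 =1 / 243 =0.00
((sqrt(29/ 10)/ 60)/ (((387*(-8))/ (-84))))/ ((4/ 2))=7*sqrt(290)/ 309600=0.00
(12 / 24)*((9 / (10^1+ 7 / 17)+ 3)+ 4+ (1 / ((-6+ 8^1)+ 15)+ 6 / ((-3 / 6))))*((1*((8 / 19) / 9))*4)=-21808 / 57171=-0.38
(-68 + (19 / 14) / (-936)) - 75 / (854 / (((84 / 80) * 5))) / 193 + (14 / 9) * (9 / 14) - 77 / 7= -12033916813 / 154273392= -78.00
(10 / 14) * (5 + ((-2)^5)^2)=735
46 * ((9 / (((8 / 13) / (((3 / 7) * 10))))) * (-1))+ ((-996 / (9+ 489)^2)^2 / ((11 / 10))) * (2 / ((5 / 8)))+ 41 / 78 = -178908305326 / 62063001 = -2882.69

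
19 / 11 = 1.73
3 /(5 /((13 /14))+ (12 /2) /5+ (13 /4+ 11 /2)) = 0.20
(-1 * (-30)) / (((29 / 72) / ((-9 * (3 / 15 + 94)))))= -1831248 / 29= -63146.48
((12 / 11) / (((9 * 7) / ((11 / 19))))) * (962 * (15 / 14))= 9620 / 931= 10.33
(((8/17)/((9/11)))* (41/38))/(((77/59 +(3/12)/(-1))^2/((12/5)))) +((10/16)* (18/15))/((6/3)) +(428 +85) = 1236936847103/2403158760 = 514.71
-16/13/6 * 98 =-784/39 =-20.10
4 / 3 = 1.33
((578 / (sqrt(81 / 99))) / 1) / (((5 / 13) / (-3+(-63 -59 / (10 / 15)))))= -386971*sqrt(11) / 5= -256687.52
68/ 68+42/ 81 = 41/ 27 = 1.52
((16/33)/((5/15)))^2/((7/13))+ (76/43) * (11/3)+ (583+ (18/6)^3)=67787834/109263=620.41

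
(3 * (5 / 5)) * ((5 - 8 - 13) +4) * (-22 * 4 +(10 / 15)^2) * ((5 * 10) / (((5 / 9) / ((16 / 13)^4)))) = 18591252480 / 28561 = 650931.43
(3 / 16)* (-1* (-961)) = 2883 / 16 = 180.19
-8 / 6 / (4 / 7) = -7 / 3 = -2.33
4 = 4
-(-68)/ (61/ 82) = 5576/ 61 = 91.41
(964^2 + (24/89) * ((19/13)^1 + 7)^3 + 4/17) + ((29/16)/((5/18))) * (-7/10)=1235826095415753/1329624400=929455.04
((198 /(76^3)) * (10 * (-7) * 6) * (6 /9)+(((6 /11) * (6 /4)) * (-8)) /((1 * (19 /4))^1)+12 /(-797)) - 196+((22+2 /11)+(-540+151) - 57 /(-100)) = -1695047478227 /3006642650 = -563.77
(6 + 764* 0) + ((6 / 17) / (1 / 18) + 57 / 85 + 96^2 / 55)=168849 / 935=180.59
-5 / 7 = -0.71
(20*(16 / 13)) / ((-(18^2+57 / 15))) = -0.08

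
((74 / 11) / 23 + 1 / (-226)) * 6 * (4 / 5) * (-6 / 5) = -1185912 / 714725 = -1.66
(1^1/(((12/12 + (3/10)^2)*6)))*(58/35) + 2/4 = 3449/4578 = 0.75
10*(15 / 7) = 150 / 7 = 21.43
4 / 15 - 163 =-2441 / 15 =-162.73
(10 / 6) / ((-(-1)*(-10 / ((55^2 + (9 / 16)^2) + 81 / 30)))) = -504.67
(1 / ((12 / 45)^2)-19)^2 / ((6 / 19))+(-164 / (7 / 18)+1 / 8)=-3702875 / 10752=-344.39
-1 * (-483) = 483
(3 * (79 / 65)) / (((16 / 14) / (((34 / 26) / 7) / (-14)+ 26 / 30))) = 1288253 / 473200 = 2.72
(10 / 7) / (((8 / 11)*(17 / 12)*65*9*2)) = 11 / 9282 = 0.00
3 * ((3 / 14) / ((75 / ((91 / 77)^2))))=507 / 42350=0.01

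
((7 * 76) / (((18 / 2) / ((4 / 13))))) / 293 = 2128 / 34281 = 0.06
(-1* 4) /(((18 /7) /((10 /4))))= -35 /9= -3.89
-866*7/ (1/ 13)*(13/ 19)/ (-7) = 7702.84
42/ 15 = 14/ 5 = 2.80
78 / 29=2.69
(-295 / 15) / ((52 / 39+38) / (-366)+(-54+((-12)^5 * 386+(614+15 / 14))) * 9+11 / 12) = 0.00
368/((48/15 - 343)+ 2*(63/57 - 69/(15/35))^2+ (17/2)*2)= 0.01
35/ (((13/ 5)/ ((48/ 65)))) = 1680/ 169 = 9.94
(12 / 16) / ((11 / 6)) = 9 / 22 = 0.41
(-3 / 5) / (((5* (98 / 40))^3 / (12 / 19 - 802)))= 2923392 / 11176655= 0.26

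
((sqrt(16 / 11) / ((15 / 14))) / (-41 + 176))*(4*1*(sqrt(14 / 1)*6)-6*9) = -112*sqrt(11) / 825 + 448*sqrt(154) / 7425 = 0.30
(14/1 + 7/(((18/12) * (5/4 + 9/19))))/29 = 6566/11397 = 0.58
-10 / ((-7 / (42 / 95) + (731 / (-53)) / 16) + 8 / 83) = 2111520 / 3504907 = 0.60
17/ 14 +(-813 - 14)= -11561/ 14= -825.79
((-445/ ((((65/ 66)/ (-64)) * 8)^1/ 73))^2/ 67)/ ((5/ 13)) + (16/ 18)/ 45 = 953188068584504/ 352755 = 2702124898.54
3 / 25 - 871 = -21772 / 25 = -870.88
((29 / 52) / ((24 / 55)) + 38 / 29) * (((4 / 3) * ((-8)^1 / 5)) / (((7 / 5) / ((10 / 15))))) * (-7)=187358 / 10179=18.41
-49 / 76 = -0.64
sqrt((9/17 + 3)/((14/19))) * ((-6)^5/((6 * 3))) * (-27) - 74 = 25453.69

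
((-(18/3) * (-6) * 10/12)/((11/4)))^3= 1728000/1331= 1298.27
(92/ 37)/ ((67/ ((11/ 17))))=1012/ 42143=0.02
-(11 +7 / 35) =-56 / 5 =-11.20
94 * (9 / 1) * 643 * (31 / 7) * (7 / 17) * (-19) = -320403042 / 17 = -18847237.76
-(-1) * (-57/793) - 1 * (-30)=23733/793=29.93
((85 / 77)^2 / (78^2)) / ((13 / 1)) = 7225 / 468936468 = 0.00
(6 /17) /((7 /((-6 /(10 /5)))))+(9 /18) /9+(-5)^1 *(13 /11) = -141485 /23562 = -6.00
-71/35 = -2.03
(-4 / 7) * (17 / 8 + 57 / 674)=-851 / 674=-1.26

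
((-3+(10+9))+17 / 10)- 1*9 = 87 / 10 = 8.70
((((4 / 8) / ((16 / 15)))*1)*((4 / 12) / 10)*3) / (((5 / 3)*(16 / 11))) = 99 / 5120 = 0.02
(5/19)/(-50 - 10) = -1/228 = -0.00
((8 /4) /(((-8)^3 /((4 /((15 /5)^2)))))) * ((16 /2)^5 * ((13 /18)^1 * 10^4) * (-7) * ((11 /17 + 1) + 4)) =7454720000 /459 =16241220.04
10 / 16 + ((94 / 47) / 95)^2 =45157 / 72200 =0.63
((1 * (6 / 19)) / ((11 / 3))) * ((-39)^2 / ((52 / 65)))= 68445 / 418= 163.74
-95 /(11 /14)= -1330 /11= -120.91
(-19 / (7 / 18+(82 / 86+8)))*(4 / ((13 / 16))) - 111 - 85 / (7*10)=-3282761 / 26858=-122.23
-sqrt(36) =-6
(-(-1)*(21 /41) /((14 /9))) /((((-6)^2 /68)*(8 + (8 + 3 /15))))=85 /2214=0.04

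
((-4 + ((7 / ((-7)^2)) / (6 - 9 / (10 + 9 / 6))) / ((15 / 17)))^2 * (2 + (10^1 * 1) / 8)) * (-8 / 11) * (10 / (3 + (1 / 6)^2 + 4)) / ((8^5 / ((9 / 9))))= -32511701053 / 20108132352000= -0.00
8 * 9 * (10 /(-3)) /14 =-120 /7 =-17.14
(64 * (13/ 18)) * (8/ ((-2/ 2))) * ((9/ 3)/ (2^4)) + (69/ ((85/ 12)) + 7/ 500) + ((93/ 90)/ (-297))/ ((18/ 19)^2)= -73101613877/ 1226907000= -59.58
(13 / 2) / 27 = 13 / 54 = 0.24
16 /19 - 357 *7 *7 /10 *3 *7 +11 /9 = -62813833 /1710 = -36733.24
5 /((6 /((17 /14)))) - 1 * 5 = -335 /84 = -3.99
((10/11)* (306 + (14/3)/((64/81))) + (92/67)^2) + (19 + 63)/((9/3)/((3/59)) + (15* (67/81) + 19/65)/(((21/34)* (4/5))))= 20181967490063/70466598224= 286.40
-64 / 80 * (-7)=28 / 5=5.60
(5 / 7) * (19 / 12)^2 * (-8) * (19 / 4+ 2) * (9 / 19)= -2565 / 56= -45.80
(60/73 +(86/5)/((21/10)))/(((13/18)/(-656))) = -54379776/6643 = -8186.03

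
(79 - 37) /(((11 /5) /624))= 11912.73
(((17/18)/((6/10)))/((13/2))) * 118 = 10030/351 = 28.58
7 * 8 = 56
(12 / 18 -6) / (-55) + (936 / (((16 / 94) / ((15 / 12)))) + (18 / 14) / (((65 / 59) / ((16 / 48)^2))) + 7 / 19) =7844590123 / 1141140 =6874.35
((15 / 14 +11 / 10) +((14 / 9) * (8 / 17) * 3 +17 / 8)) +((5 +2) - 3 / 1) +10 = 292633 / 14280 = 20.49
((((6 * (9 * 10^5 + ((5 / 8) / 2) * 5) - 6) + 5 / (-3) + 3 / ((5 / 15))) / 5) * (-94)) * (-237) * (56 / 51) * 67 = 451370997478058 / 255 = 1770082343051.21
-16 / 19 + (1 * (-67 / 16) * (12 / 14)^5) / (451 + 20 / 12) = -183519265 / 216827107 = -0.85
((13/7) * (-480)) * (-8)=49920/7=7131.43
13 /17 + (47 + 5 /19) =15513 /323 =48.03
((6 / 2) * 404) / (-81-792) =-404 / 291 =-1.39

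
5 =5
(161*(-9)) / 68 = -1449 / 68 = -21.31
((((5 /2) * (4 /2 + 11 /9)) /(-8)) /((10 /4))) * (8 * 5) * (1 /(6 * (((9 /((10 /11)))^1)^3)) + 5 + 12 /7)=-19838270555 /183386511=-108.18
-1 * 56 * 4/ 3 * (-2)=448/ 3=149.33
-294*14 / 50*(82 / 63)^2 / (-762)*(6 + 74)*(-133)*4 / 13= -400642816 / 668655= -599.18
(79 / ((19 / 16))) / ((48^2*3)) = 79 / 8208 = 0.01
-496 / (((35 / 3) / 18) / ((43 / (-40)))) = 143964 / 175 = 822.65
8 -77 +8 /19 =-1303 /19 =-68.58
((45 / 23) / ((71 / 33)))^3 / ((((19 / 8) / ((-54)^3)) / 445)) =-1835737748258040000 / 82739359603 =-22186994.88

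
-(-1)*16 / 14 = 1.14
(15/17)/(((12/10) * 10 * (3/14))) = 35/102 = 0.34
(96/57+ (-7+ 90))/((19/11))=17699/361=49.03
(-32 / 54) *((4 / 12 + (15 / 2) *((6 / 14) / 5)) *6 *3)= -656 / 63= -10.41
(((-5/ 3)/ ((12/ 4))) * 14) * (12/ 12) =-70/ 9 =-7.78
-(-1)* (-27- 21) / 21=-16 / 7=-2.29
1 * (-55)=-55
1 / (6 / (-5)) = -5 / 6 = -0.83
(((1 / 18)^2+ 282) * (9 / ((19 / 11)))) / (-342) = -1005059 / 233928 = -4.30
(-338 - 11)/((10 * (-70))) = 349/700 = 0.50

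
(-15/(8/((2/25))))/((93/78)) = -39/310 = -0.13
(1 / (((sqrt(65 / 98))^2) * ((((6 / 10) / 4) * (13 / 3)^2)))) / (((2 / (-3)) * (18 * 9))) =-98 / 19773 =-0.00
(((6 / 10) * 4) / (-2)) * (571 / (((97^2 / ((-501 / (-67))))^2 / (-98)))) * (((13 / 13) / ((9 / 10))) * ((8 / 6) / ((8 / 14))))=43697154536 / 397407942409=0.11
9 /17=0.53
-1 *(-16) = 16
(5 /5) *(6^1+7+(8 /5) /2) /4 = 69 /20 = 3.45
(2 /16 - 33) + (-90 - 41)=-1311 /8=-163.88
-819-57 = -876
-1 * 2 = -2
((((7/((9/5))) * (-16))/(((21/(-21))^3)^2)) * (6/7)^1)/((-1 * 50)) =16/15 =1.07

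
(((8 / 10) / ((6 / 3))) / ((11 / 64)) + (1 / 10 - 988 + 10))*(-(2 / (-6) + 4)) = 35771 / 10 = 3577.10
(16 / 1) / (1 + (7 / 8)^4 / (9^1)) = 589824 / 39265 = 15.02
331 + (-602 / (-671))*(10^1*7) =264241 / 671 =393.80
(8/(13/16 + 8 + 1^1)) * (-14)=-1792/157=-11.41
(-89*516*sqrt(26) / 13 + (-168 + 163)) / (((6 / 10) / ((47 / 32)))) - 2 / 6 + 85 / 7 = -899345*sqrt(26) / 104 - 289 / 672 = -44094.45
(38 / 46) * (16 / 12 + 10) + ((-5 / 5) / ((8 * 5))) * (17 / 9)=77129 / 8280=9.32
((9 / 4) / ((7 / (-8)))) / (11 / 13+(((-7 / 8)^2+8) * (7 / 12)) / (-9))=-539136 / 58289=-9.25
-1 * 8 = -8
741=741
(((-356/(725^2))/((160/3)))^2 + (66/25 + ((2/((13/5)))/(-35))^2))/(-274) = -9665808238740344209/1003010215821250000000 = -0.01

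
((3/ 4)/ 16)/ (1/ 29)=87/ 64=1.36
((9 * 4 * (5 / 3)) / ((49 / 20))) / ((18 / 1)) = 200 / 147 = 1.36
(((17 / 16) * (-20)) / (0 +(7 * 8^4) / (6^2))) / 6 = -255 / 57344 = -0.00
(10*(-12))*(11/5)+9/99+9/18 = -5795/22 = -263.41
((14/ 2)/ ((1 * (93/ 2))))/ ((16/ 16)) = 0.15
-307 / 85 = -3.61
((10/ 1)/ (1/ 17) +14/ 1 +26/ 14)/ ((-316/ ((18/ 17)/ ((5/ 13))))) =-152217/ 94010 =-1.62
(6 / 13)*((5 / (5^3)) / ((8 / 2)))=0.00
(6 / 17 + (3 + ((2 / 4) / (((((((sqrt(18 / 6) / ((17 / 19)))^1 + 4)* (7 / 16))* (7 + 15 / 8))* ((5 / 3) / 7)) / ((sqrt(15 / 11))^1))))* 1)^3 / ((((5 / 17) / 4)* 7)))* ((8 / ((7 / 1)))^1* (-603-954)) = -197754174177048294192 / 2068465140389725-17693114372601748669292544* sqrt(165) / 11777260730767684912375 + 629570088257716224* sqrt(3) / 851720940160475 + 594666474115812975138816* sqrt(55) / 471090429230707396495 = -104259.95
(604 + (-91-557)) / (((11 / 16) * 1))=-64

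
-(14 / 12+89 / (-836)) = -2659 / 2508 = -1.06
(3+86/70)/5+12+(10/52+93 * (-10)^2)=9313.04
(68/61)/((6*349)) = 34/63867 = 0.00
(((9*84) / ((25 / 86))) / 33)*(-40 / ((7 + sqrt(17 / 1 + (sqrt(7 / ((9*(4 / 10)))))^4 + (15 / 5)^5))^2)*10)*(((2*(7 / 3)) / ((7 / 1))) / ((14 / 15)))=-41.68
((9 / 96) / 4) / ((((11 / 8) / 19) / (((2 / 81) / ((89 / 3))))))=19 / 70488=0.00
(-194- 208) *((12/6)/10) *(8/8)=-402/5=-80.40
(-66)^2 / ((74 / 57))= 124146 / 37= 3355.30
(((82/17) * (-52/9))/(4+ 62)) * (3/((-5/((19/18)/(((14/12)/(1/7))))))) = 40508/1237005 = 0.03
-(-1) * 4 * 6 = 24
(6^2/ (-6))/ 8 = -3/ 4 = -0.75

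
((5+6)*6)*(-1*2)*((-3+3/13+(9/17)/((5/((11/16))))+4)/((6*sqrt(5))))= -253517*sqrt(5)/44200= -12.83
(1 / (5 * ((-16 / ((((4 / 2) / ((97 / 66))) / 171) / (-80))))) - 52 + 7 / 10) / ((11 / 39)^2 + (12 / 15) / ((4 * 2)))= -230086896663 / 805317280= -285.71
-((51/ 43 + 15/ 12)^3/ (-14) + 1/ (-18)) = 697659667/ 641144448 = 1.09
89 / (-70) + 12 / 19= -851 / 1330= -0.64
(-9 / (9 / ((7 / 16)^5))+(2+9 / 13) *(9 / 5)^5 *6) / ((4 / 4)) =305.22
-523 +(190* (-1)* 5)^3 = -857375523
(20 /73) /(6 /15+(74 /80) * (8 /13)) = 1300 /4599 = 0.28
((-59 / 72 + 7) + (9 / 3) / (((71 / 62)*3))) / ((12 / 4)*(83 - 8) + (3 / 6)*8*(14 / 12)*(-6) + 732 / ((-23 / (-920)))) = 36059 / 150686424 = 0.00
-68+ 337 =269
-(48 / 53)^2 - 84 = -238260 / 2809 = -84.82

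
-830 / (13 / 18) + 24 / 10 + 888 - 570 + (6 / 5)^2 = -268902 / 325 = -827.39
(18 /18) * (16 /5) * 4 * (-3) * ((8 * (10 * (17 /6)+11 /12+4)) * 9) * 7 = -3217536 /5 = -643507.20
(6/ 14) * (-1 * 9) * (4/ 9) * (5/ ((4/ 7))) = -15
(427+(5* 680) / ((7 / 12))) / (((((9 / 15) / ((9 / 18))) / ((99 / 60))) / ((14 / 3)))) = 481679 / 12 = 40139.92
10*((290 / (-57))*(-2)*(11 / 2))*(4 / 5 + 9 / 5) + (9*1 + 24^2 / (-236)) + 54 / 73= 359014489 / 245499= 1462.39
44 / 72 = 11 / 18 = 0.61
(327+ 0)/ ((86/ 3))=981/ 86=11.41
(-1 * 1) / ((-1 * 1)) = 1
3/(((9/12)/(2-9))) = -28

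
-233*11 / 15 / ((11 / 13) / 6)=-6058 / 5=-1211.60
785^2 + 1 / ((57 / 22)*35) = 1229368897 / 1995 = 616225.01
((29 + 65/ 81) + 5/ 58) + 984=4763249/ 4698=1013.89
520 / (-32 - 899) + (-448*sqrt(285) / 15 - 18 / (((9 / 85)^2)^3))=-702252428799230 / 54974619 - 448*sqrt(285) / 15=-12774625.09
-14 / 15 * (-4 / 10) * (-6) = -56 / 25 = -2.24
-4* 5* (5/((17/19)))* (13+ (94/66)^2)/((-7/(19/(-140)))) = -602870/18513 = -32.56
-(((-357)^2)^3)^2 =-4285668681360310036179623022801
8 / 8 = 1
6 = 6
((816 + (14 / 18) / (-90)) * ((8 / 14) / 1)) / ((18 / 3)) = 660953 / 8505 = 77.71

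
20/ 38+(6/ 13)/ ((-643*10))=417893/ 794105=0.53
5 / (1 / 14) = 70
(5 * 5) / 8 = 25 / 8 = 3.12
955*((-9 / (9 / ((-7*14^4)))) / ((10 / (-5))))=-128405480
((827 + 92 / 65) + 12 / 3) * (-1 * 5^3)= -1352675 / 13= -104051.92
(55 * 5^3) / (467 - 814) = -6875 / 347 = -19.81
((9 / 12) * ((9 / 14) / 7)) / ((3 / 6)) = 27 / 196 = 0.14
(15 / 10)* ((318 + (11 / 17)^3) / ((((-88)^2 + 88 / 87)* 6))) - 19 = -251458769753 / 13241832032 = -18.99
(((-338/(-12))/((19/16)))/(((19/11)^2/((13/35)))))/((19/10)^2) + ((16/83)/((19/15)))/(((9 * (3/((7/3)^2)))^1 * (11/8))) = 1077111727840/1281804645429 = 0.84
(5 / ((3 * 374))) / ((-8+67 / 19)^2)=0.00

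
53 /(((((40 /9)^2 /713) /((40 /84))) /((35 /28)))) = 1020303 /896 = 1138.73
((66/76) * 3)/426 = 33/5396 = 0.01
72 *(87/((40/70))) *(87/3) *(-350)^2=38942505000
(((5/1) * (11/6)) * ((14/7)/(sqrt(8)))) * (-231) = -4235 * sqrt(2)/4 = -1497.30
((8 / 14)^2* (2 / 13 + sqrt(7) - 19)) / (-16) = 5 / 13 - sqrt(7) / 49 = 0.33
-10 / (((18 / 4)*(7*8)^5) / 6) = -5 / 206524416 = -0.00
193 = 193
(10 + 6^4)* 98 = 127988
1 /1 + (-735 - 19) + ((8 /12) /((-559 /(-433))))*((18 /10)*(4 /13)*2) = -27339471 /36335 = -752.43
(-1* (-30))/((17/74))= 2220/17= 130.59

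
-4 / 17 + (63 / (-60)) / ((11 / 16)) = -1648 / 935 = -1.76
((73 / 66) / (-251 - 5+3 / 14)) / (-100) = 511 / 11817300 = 0.00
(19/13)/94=19/1222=0.02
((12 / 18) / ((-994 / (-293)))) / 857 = 293 / 1277787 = 0.00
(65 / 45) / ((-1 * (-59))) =13 / 531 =0.02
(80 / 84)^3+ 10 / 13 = 196610 / 120393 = 1.63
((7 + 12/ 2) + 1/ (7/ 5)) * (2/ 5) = 192/ 35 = 5.49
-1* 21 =-21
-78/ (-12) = 13/ 2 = 6.50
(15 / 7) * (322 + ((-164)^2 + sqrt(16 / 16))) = 408285 / 7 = 58326.43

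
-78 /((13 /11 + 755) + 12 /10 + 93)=-4290 /46771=-0.09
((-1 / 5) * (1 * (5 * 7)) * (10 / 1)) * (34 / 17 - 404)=28140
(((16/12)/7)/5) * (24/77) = 32/2695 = 0.01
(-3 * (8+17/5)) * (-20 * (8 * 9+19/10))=252738/5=50547.60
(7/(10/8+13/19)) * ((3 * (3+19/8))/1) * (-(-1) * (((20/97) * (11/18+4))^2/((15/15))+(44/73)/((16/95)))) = 815025805285/3115583352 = 261.60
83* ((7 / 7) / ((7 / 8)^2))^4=1392508928 / 5764801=241.55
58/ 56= 29/ 28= 1.04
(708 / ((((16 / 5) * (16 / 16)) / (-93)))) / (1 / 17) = -1399185 / 4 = -349796.25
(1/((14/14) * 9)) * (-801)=-89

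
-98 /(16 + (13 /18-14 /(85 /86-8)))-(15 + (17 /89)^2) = -20.27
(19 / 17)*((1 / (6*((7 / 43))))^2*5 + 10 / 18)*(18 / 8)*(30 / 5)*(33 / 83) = 19233225 / 553112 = 34.77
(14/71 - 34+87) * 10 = 37770/71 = 531.97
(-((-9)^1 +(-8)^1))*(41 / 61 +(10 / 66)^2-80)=-89558482 / 66429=-1348.18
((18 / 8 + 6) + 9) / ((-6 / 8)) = -23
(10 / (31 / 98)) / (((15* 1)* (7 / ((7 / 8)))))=49 / 186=0.26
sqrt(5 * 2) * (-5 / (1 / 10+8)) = -50 * sqrt(10) / 81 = -1.95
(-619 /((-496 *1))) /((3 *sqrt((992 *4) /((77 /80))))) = 619 *sqrt(23870) /14760960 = 0.01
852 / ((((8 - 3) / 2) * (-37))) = -1704 / 185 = -9.21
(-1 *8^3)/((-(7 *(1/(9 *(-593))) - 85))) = -683136/113413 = -6.02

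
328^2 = 107584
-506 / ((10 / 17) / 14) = -60214 / 5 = -12042.80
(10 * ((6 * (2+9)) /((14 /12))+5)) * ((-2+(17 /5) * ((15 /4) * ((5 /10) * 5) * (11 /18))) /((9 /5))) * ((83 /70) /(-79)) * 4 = -150067735 /418068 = -358.96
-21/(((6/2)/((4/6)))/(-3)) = 14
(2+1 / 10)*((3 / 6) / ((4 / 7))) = 147 / 80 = 1.84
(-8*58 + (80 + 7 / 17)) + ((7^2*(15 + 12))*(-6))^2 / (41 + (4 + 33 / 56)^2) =373113141967 / 367625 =1014928.64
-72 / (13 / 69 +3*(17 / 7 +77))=-34776 / 115183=-0.30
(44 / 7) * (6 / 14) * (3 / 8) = 99 / 98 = 1.01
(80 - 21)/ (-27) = -2.19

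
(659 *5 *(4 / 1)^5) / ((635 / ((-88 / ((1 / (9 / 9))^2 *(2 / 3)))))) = -701383.56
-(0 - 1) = 1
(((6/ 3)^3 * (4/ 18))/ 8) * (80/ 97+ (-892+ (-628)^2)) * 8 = 610700864/ 873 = 699542.80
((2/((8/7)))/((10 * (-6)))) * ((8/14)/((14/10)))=-1/84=-0.01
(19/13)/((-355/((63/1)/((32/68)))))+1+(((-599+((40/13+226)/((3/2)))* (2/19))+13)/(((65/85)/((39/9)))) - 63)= -20784225439/6313320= -3292.12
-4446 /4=-2223 /2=-1111.50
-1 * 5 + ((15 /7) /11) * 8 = -3.44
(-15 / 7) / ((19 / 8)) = -0.90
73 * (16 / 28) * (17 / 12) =1241 / 21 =59.10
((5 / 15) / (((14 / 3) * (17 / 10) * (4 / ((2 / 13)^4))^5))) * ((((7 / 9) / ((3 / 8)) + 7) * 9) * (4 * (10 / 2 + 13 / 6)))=15411200 / 2907759457556762314136553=0.00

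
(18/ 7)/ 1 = 18/ 7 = 2.57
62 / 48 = 31 / 24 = 1.29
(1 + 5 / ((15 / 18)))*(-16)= -112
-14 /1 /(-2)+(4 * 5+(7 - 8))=26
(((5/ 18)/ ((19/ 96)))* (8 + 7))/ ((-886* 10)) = -20/ 8417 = -0.00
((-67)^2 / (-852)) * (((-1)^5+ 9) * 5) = -44890 / 213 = -210.75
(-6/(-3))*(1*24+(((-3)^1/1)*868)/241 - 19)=-2798/241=-11.61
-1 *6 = -6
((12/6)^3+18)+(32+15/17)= 1001/17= 58.88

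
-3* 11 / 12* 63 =-693 / 4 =-173.25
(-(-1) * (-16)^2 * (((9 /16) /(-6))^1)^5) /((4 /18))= -2187 /262144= -0.01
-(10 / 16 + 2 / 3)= -31 / 24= -1.29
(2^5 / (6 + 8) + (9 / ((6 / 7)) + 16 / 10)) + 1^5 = 1077 / 70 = 15.39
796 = 796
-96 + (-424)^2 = 179680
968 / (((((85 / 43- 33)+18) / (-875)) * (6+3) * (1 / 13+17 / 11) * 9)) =18600725 / 37584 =494.91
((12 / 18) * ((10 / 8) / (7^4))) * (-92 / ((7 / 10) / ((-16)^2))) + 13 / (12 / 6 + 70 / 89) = -87685303 / 12504408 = -7.01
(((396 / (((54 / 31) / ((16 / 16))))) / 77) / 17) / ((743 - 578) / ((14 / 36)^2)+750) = 7 / 74205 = 0.00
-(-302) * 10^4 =3020000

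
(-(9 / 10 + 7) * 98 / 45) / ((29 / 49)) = -189679 / 6525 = -29.07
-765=-765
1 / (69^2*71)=0.00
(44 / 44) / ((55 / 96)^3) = 884736 / 166375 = 5.32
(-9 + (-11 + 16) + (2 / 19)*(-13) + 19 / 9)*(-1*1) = 557 / 171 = 3.26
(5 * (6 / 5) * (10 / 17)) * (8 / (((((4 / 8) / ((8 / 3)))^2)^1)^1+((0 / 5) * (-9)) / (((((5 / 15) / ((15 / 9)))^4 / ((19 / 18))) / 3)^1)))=40960 / 51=803.14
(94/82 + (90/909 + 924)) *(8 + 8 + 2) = 68965938/4141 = 16654.42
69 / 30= 23 / 10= 2.30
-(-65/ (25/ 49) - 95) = 1112/ 5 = 222.40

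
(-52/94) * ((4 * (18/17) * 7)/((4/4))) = -13104/799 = -16.40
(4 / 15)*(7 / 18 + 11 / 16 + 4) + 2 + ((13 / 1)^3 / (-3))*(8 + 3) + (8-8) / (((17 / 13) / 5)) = -4348249 / 540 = -8052.31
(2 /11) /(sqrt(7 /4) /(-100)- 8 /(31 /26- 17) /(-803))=499249920000 /760721907623- 3960792039600 * sqrt(7) /760721907623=-13.12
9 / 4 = 2.25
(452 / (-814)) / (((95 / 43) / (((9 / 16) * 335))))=-2929977 / 61864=-47.36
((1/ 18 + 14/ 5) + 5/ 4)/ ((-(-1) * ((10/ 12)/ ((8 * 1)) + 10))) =2956/ 7275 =0.41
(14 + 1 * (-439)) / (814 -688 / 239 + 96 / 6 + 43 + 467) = -101575 / 319572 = -0.32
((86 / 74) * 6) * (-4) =-1032 / 37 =-27.89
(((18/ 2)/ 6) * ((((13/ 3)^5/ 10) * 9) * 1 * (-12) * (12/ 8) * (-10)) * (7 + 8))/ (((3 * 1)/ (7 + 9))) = 29703440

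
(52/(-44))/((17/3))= -39/187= -0.21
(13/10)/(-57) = -13/570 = -0.02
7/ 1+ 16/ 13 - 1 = 94/ 13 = 7.23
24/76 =6/19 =0.32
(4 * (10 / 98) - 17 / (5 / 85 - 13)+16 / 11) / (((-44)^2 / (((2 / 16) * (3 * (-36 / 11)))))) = -924507 / 459141760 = -0.00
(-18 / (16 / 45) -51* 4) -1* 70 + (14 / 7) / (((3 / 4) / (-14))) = -8687 / 24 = -361.96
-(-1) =1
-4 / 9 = -0.44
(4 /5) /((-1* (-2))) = 2 /5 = 0.40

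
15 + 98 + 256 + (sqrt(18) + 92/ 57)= 3*sqrt(2) + 21125/ 57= 374.86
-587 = -587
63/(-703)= -63/703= -0.09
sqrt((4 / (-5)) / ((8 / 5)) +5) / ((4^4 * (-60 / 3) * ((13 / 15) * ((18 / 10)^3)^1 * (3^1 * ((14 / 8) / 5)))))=-625 * sqrt(2) / 11321856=-0.00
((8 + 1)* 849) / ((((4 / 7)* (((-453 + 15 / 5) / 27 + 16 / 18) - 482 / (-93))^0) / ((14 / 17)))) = 374409 / 34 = 11012.03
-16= -16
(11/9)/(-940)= -11/8460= -0.00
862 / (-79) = -862 / 79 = -10.91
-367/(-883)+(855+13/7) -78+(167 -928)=112944/6181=18.27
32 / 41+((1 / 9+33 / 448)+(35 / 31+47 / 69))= 327135385 / 117867456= 2.78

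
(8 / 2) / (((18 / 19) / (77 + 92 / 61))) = 181982 / 549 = 331.48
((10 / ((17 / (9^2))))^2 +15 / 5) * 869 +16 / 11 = 1975448.94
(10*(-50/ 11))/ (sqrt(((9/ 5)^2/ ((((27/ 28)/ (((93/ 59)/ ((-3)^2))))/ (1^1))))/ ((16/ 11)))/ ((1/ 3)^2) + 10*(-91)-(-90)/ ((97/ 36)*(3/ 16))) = 423405000*sqrt(140833)/ 327048737268847 + 655283500000/ 10549959266737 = 0.06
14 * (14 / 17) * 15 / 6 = 490 / 17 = 28.82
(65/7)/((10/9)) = 8.36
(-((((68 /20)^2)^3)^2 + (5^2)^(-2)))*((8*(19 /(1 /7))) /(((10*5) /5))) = -309955030414045352 /1220703125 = -253915160.92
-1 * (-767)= 767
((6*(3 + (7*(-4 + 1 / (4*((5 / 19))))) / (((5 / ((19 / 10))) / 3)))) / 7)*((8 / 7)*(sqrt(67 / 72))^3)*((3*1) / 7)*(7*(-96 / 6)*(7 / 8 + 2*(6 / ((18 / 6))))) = 18586269*sqrt(134) / 49000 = 4390.85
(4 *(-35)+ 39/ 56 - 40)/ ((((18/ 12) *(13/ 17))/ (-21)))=3282.63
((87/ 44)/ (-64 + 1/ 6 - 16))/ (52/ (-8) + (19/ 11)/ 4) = 174/ 42631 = 0.00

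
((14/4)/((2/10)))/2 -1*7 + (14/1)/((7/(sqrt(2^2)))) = 23/4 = 5.75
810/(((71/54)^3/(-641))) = -81756883440/357911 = -228427.97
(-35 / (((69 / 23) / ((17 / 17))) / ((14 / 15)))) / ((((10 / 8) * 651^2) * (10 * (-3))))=4 / 5838075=0.00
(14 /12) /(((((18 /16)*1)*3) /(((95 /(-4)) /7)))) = -95 /81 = -1.17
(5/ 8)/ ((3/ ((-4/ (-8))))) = 5/ 48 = 0.10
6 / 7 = 0.86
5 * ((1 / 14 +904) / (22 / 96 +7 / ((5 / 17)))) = 7594200 / 40369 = 188.12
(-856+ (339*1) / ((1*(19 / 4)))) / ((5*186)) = -7454 / 8835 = -0.84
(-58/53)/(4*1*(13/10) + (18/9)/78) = -11310/54007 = -0.21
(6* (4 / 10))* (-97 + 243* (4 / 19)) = -10452 / 95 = -110.02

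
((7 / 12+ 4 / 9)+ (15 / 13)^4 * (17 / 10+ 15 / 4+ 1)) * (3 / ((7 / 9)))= 19217823 / 399854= 48.06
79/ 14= 5.64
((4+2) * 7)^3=74088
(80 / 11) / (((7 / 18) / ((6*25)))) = 216000 / 77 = 2805.19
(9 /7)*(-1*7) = -9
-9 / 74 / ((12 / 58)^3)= -24389 / 1776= -13.73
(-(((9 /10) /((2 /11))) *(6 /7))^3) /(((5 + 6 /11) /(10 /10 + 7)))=-288178803 /2615375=-110.19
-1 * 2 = -2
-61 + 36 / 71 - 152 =-15087 / 71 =-212.49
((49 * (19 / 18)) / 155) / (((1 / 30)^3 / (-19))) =-171183.87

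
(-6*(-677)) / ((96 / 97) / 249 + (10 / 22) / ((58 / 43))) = 20864617356 / 1751381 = 11913.24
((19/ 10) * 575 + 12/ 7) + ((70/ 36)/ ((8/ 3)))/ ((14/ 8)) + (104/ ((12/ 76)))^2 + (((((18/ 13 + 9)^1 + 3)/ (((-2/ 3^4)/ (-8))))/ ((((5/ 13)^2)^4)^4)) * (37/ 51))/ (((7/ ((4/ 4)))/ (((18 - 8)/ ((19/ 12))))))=53983270769472827.67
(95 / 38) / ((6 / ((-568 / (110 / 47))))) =-3337 / 33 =-101.12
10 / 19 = 0.53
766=766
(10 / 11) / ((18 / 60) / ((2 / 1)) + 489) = 200 / 107613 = 0.00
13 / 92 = 0.14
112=112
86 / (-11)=-86 / 11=-7.82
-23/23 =-1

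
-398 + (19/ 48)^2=-916631/ 2304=-397.84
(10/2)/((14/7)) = 5/2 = 2.50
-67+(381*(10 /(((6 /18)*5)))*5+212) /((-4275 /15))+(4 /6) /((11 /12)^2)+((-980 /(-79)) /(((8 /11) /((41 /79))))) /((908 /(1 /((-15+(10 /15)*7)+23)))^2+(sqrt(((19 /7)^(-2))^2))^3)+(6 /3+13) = -2219349763232190269575511953 /24108761717658651084398490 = -92.06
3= 3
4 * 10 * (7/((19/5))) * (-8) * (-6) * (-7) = -24757.89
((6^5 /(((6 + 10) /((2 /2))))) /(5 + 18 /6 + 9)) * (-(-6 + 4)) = 972 /17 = 57.18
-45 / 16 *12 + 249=861 / 4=215.25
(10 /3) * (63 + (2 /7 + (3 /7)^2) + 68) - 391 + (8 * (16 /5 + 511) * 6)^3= 276278619203464739 /18375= 15035571113113.73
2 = 2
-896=-896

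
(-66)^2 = 4356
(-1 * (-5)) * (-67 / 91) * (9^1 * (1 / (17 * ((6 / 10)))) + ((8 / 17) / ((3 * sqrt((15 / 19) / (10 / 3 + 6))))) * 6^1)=-15.16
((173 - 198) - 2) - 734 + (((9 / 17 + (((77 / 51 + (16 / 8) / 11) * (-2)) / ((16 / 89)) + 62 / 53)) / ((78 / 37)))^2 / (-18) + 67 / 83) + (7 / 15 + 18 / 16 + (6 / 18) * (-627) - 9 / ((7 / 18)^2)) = -129875526388816025403559 / 125997904672914193920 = -1030.78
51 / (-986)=-3 / 58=-0.05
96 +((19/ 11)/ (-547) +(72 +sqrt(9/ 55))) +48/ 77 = 3 *sqrt(55)/ 55 +7102115/ 42119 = 169.02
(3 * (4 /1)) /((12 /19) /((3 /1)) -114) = -114 /1081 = -0.11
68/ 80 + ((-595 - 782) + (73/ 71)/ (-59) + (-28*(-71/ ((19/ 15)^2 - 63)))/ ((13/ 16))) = -10652279262837/ 7522689980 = -1416.02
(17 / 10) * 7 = 119 / 10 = 11.90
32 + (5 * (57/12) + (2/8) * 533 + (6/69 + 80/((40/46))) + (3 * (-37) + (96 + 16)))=282.09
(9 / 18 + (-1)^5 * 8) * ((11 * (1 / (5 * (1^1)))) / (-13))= 33 / 26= 1.27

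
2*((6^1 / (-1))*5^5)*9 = -337500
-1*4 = -4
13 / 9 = 1.44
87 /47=1.85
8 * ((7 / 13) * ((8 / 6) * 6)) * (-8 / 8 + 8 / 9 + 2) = 7616 / 117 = 65.09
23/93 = 0.25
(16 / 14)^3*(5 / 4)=640 / 343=1.87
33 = 33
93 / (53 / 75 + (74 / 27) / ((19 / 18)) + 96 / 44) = 161975 / 9553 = 16.96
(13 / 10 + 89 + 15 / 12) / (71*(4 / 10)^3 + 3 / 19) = 869725 / 44668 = 19.47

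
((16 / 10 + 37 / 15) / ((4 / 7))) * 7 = 49.82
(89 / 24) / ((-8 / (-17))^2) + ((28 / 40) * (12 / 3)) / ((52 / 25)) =361253 / 19968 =18.09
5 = 5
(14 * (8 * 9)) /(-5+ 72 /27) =-432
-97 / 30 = -3.23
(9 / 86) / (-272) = -0.00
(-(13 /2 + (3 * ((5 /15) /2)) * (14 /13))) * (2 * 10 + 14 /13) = -148.35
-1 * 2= -2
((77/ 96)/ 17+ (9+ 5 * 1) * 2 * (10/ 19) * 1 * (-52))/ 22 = -23760457/ 682176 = -34.83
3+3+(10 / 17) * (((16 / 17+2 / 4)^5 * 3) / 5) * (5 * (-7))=-27342694521 / 386201104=-70.80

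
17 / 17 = 1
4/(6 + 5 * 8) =2/23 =0.09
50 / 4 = 25 / 2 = 12.50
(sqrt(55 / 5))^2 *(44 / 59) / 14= 0.59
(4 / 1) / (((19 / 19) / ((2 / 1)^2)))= 16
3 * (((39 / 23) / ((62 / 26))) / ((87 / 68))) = 34476 / 20677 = 1.67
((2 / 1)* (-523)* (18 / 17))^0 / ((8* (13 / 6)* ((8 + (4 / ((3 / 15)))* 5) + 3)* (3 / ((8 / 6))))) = 1 / 4329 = 0.00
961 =961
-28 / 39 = -0.72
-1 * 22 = -22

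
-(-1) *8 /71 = 8 /71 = 0.11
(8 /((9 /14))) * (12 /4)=112 /3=37.33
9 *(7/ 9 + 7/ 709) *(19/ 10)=13.47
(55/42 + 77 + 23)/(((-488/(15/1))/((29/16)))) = -5.64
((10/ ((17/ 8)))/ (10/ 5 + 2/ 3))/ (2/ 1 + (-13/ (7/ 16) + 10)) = -105/ 1054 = -0.10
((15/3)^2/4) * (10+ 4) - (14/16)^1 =693/8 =86.62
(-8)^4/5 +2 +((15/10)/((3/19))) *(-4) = 3916/5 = 783.20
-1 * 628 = -628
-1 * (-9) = 9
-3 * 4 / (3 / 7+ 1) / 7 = -6 / 5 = -1.20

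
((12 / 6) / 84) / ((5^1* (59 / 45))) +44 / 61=36527 / 50386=0.72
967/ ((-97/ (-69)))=66723/ 97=687.87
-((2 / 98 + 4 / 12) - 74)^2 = -117202276 / 21609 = -5423.77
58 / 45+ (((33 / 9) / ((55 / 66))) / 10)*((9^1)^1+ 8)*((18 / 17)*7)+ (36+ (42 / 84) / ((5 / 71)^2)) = 87097 / 450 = 193.55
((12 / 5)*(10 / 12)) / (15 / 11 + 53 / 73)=803 / 839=0.96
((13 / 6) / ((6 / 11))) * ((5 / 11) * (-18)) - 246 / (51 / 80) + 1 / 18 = -64004 / 153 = -418.33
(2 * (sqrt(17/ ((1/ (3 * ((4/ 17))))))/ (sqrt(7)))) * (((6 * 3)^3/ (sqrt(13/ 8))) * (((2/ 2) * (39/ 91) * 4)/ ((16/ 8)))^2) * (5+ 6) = 18475776 * sqrt(546)/ 4459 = 96819.21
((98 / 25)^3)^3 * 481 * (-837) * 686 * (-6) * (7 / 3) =3223720396178156010625542144 / 3814697265625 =845078959535726.53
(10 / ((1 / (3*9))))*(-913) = -246510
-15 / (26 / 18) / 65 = -0.16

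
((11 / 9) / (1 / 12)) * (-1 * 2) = -88 / 3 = -29.33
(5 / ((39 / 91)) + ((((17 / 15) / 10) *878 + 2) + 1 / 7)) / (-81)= -59491 / 42525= -1.40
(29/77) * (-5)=-145/77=-1.88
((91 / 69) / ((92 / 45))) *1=1365 / 2116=0.65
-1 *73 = -73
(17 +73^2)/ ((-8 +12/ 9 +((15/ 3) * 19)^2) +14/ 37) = 53946/ 91007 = 0.59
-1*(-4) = 4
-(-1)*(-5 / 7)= -5 / 7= -0.71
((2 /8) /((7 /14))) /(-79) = -1 /158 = -0.01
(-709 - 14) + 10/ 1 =-713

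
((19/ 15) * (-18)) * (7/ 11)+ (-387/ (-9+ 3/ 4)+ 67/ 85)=2821/ 85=33.19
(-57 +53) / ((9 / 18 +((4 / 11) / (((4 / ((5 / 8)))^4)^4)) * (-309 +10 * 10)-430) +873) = -1208925819614629174706176 / 134039650249769110575625389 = -0.01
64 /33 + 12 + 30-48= -134 /33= -4.06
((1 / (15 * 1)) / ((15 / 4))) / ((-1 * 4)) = -0.00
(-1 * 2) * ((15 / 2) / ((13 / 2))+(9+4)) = -368 / 13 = -28.31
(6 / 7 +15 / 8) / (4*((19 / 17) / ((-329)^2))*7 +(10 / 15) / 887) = 15289065549 / 5823824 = 2625.26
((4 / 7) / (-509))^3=-0.00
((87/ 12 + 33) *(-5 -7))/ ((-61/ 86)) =41538/ 61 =680.95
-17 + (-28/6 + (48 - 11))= 46/3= 15.33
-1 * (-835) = 835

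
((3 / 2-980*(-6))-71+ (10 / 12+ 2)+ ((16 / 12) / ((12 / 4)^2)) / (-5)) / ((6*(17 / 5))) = 392398 / 1377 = 284.97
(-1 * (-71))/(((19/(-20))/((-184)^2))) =-48075520/19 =-2530290.53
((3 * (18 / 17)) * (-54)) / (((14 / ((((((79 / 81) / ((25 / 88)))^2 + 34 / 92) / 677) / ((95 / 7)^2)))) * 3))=-16050332263 / 40314048890625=-0.00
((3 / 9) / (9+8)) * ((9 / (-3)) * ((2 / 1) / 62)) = -1 / 527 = -0.00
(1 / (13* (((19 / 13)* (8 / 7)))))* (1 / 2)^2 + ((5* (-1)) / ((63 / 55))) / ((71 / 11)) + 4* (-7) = -77956241 / 2719584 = -28.66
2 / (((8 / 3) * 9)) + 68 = 817 / 12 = 68.08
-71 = -71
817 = 817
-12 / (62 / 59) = -354 / 31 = -11.42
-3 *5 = -15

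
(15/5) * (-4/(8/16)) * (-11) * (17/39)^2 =25432/507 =50.16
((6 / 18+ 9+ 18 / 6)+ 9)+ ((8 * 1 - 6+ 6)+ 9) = 115 / 3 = 38.33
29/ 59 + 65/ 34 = 2.40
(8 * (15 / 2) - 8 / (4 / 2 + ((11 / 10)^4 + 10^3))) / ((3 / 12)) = 2407993840 / 10034641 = 239.97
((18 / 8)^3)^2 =531441 / 4096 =129.75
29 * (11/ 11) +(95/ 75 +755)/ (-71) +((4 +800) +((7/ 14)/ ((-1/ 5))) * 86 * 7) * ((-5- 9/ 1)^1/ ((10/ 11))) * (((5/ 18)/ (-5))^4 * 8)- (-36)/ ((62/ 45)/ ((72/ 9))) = 32954294531/ 144407610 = 228.20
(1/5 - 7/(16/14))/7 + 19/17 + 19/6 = 49093/14280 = 3.44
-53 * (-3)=159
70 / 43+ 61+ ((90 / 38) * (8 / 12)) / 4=63.02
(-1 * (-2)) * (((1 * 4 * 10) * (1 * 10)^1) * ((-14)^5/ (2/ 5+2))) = -537824000/ 3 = -179274666.67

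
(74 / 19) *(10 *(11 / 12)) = 2035 / 57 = 35.70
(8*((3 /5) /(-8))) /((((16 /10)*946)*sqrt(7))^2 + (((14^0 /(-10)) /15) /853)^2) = -9822721500 /262543250932300801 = -0.00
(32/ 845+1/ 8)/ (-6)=-0.03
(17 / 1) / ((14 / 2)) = 17 / 7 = 2.43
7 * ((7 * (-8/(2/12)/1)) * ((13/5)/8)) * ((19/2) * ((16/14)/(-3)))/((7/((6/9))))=3952/15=263.47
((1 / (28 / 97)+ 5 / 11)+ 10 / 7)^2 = 2712609 / 94864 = 28.59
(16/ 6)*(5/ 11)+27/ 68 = 3611/ 2244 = 1.61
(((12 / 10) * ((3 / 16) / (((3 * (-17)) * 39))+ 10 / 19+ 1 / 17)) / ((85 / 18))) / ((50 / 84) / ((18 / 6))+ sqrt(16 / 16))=66858939 / 538941650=0.12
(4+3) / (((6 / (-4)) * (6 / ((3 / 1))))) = -7 / 3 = -2.33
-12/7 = -1.71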